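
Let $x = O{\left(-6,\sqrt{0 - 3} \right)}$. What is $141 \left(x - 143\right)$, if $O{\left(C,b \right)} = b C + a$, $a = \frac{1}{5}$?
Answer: $- \frac{100674}{5} - 846 i \sqrt{3} \approx -20135.0 - 1465.3 i$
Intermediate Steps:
$a = \frac{1}{5} \approx 0.2$
$O{\left(C,b \right)} = \frac{1}{5} + C b$ ($O{\left(C,b \right)} = b C + \frac{1}{5} = C b + \frac{1}{5} = \frac{1}{5} + C b$)
$x = \frac{1}{5} - 6 i \sqrt{3}$ ($x = \frac{1}{5} - 6 \sqrt{0 - 3} = \frac{1}{5} - 6 \sqrt{-3} = \frac{1}{5} - 6 i \sqrt{3} \approx 0.2 - 10.392 i$)
$141 \left(x - 143\right) = 141 \left(\left(\frac{1}{5} - 6 i \sqrt{3}\right) - 143\right) = 141 \left(- \frac{714}{5} - 6 i \sqrt{3}\right) = - \frac{100674}{5} - 846 i \sqrt{3}$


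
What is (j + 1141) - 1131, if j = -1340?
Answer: -1330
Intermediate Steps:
(j + 1141) - 1131 = (-1340 + 1141) - 1131 = -199 - 1131 = -1330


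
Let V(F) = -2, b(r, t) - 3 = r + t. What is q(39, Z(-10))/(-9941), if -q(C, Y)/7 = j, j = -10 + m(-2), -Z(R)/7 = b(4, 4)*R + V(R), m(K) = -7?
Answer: -119/9941 ≈ -0.011971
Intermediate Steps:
b(r, t) = 3 + r + t (b(r, t) = 3 + (r + t) = 3 + r + t)
Z(R) = 14 - 77*R (Z(R) = -7*((3 + 4 + 4)*R - 2) = -7*(11*R - 2) = -7*(-2 + 11*R) = 14 - 77*R)
j = -17 (j = -10 - 7 = -17)
q(C, Y) = 119 (q(C, Y) = -7*(-17) = 119)
q(39, Z(-10))/(-9941) = 119/(-9941) = 119*(-1/9941) = -119/9941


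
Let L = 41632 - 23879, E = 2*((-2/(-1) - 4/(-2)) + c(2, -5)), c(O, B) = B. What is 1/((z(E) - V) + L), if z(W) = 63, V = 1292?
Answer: 1/16524 ≈ 6.0518e-5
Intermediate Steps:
E = -2 (E = 2*((-2/(-1) - 4/(-2)) - 5) = 2*((-2*(-1) - 4*(-½)) - 5) = 2*((2 + 2) - 5) = 2*(4 - 5) = 2*(-1) = -2)
L = 17753
1/((z(E) - V) + L) = 1/((63 - 1*1292) + 17753) = 1/((63 - 1292) + 17753) = 1/(-1229 + 17753) = 1/16524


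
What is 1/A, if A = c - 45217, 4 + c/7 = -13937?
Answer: -1/142804 ≈ -7.0026e-6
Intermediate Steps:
c = -97587 (c = -28 + 7*(-13937) = -28 - 97559 = -97587)
A = -142804 (A = -97587 - 45217 = -142804)
1/A = 1/(-142804) = -1/142804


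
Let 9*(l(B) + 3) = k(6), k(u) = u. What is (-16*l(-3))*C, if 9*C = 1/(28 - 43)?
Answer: -112/405 ≈ -0.27654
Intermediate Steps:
l(B) = -7/3 (l(B) = -3 + (⅑)*6 = -3 + ⅔ = -7/3)
C = -1/135 (C = 1/(9*(28 - 43)) = (⅑)/(-15) = (⅑)*(-1/15) = -1/135 ≈ -0.0074074)
(-16*l(-3))*C = -16*(-7/3)*(-1/135) = (112/3)*(-1/135) = -112/405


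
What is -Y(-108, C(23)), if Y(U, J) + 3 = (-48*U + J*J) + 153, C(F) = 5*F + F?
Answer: -24378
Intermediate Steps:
C(F) = 6*F
Y(U, J) = 150 + J² - 48*U (Y(U, J) = -3 + ((-48*U + J*J) + 153) = -3 + ((-48*U + J²) + 153) = -3 + ((J² - 48*U) + 153) = -3 + (153 + J² - 48*U) = 150 + J² - 48*U)
-Y(-108, C(23)) = -(150 + (6*23)² - 48*(-108)) = -(150 + 138² + 5184) = -(150 + 19044 + 5184) = -1*24378 = -24378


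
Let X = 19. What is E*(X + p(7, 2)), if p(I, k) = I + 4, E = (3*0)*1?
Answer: 0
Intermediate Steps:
E = 0 (E = 0*1 = 0)
p(I, k) = 4 + I
E*(X + p(7, 2)) = 0*(19 + (4 + 7)) = 0*(19 + 11) = 0*30 = 0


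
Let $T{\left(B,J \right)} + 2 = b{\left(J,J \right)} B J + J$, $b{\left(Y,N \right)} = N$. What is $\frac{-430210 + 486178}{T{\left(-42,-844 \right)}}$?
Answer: $- \frac{9328}{4986493} \approx -0.0018707$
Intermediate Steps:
$T{\left(B,J \right)} = -2 + J + B J^{2}$ ($T{\left(B,J \right)} = -2 + \left(J B J + J\right) = -2 + \left(B J J + J\right) = -2 + \left(B J^{2} + J\right) = -2 + \left(J + B J^{2}\right) = -2 + J + B J^{2}$)
$\frac{-430210 + 486178}{T{\left(-42,-844 \right)}} = \frac{-430210 + 486178}{-2 - 844 - 42 \left(-844\right)^{2}} = \frac{55968}{-2 - 844 - 29918112} = \frac{55968}{-29918958} = 55968 \left(- \frac{1}{29918958}\right) = - \frac{9328}{4986493}$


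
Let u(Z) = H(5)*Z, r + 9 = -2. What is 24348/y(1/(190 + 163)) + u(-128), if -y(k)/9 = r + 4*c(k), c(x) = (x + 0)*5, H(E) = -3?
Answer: 7315124/11589 ≈ 631.21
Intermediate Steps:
r = -11 (r = -9 - 2 = -11)
c(x) = 5*x (c(x) = x*5 = 5*x)
u(Z) = -3*Z
y(k) = 99 - 180*k (y(k) = -9*(-11 + 4*(5*k)) = -9*(-11 + 20*k) = 99 - 180*k)
24348/y(1/(190 + 163)) + u(-128) = 24348/(99 - 180/(190 + 163)) - 3*(-128) = 24348/(99 - 180/353) + 384 = 24348/(34767/353) + 384 = 24348*(353/34767) + 384 = 2864948/11589 + 384 = 7315124/11589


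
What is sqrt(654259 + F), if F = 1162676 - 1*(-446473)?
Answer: 28*sqrt(2887) ≈ 1504.5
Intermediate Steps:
F = 1609149 (F = 1162676 + 446473 = 1609149)
sqrt(654259 + F) = sqrt(654259 + 1609149) = sqrt(2263408) = 28*sqrt(2887)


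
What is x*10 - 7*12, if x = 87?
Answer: 786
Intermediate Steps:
x*10 - 7*12 = 87*10 - 7*12 = 870 - 84 = 786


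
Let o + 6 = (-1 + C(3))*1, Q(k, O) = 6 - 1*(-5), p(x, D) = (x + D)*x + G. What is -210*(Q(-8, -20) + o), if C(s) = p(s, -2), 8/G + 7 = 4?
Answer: -910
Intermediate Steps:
G = -8/3 (G = 8/(-7 + 4) = 8/(-3) = 8*(-⅓) = -8/3 ≈ -2.6667)
p(x, D) = -8/3 + x*(D + x) (p(x, D) = (x + D)*x - 8/3 = (D + x)*x - 8/3 = x*(D + x) - 8/3 = -8/3 + x*(D + x))
Q(k, O) = 11 (Q(k, O) = 6 + 5 = 11)
C(s) = -8/3 + s² - 2*s
o = -20/3 (o = -6 + (-1 + (-8/3 + 3² - 2*3))*1 = -6 + (-1 + (-8/3 + 9 - 6))*1 = -6 + (-1 + ⅓)*1 = -6 - ⅔*1 = -6 - ⅔ = -20/3 ≈ -6.6667)
-210*(Q(-8, -20) + o) = -210*(11 - 20/3) = -210*13/3 = -910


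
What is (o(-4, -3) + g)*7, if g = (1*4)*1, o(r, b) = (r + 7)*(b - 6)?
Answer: -161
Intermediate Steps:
o(r, b) = (-6 + b)*(7 + r) (o(r, b) = (7 + r)*(-6 + b) = (-6 + b)*(7 + r))
g = 4 (g = 4*1 = 4)
(o(-4, -3) + g)*7 = ((-42 - 6*(-4) + 7*(-3) - 3*(-4)) + 4)*7 = ((-42 + 24 - 21 + 12) + 4)*7 = (-27 + 4)*7 = -23*7 = -161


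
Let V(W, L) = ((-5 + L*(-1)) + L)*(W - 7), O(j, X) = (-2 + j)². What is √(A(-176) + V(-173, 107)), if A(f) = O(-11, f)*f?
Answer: 2*I*√7211 ≈ 169.84*I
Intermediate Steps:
A(f) = 169*f (A(f) = (-2 - 11)²*f = (-13)²*f = 169*f)
V(W, L) = 35 - 5*W (V(W, L) = ((-5 - L) + L)*(-7 + W) = -5*(-7 + W) = 35 - 5*W)
√(A(-176) + V(-173, 107)) = √(169*(-176) + (35 - 5*(-173))) = √(-29744 + (35 + 865)) = √(-29744 + 900) = √(-28844) = 2*I*√7211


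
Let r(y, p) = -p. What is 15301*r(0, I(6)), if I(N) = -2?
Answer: 30602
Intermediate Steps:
15301*r(0, I(6)) = 15301*(-1*(-2)) = 15301*2 = 30602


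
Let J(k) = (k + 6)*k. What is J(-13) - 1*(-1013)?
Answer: 1104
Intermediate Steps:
J(k) = k*(6 + k) (J(k) = (6 + k)*k = k*(6 + k))
J(-13) - 1*(-1013) = -13*(6 - 13) - 1*(-1013) = -13*(-7) + 1013 = 91 + 1013 = 1104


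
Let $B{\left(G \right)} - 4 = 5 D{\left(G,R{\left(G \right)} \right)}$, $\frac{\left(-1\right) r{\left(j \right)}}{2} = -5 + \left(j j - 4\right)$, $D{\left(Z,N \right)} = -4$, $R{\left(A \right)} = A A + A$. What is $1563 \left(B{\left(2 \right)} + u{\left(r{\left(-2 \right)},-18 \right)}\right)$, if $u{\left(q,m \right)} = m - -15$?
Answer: $-29697$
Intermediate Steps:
$R{\left(A \right)} = A + A^{2}$ ($R{\left(A \right)} = A^{2} + A = A + A^{2}$)
$r{\left(j \right)} = 18 - 2 j^{2}$ ($r{\left(j \right)} = - 2 \left(-5 + \left(j j - 4\right)\right) = - 2 \left(-5 + \left(j^{2} - 4\right)\right) = - 2 \left(-5 + \left(-4 + j^{2}\right)\right) = - 2 \left(-9 + j^{2}\right) = 18 - 2 j^{2}$)
$B{\left(G \right)} = -16$ ($B{\left(G \right)} = 4 + 5 \left(-4\right) = 4 - 20 = -16$)
$u{\left(q,m \right)} = 15 + m$ ($u{\left(q,m \right)} = m + 15 = 15 + m$)
$1563 \left(B{\left(2 \right)} + u{\left(r{\left(-2 \right)},-18 \right)}\right) = 1563 \left(-16 + \left(15 - 18\right)\right) = 1563 \left(-16 - 3\right) = 1563 \left(-19\right) = -29697$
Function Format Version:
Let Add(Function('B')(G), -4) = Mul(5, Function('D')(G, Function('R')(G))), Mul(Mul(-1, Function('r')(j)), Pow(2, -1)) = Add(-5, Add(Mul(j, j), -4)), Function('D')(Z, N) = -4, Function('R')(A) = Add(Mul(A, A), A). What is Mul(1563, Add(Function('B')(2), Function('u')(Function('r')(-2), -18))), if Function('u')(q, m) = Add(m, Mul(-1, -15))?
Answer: -29697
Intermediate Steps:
Function('R')(A) = Add(A, Pow(A, 2)) (Function('R')(A) = Add(Pow(A, 2), A) = Add(A, Pow(A, 2)))
Function('r')(j) = Add(18, Mul(-2, Pow(j, 2))) (Function('r')(j) = Mul(-2, Add(-5, Add(Mul(j, j), -4))) = Mul(-2, Add(-5, Add(Pow(j, 2), -4))) = Mul(-2, Add(-5, Add(-4, Pow(j, 2)))) = Mul(-2, Add(-9, Pow(j, 2))) = Add(18, Mul(-2, Pow(j, 2))))
Function('B')(G) = -16 (Function('B')(G) = Add(4, Mul(5, -4)) = Add(4, -20) = -16)
Function('u')(q, m) = Add(15, m) (Function('u')(q, m) = Add(m, 15) = Add(15, m))
Mul(1563, Add(Function('B')(2), Function('u')(Function('r')(-2), -18))) = Mul(1563, Add(-16, Add(15, -18))) = Mul(1563, Add(-16, -3)) = Mul(1563, -19) = -29697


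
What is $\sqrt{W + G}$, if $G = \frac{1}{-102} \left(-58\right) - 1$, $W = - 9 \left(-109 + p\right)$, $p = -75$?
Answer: $\frac{\sqrt{4306134}}{51} \approx 40.689$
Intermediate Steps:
$W = 1656$ ($W = - 9 \left(-109 - 75\right) = \left(-9\right) \left(-184\right) = 1656$)
$G = - \frac{22}{51}$ ($G = \left(- \frac{1}{102}\right) \left(-58\right) - 1 = \frac{29}{51} - 1 = - \frac{22}{51} \approx -0.43137$)
$\sqrt{W + G} = \sqrt{1656 - \frac{22}{51}} = \sqrt{\frac{84434}{51}} = \frac{\sqrt{4306134}}{51}$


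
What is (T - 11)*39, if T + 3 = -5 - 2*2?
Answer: -897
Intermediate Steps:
T = -12 (T = -3 + (-5 - 2*2) = -3 + (-5 - 4) = -3 - 9 = -12)
(T - 11)*39 = (-12 - 11)*39 = -23*39 = -897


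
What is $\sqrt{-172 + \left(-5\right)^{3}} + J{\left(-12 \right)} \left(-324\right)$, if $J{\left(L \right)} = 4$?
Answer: $-1296 + 3 i \sqrt{33} \approx -1296.0 + 17.234 i$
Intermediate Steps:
$\sqrt{-172 + \left(-5\right)^{3}} + J{\left(-12 \right)} \left(-324\right) = \sqrt{-172 + \left(-5\right)^{3}} + 4 \left(-324\right) = \sqrt{-172 - 125} - 1296 = \sqrt{-297} - 1296 = 3 i \sqrt{33} - 1296 = -1296 + 3 i \sqrt{33}$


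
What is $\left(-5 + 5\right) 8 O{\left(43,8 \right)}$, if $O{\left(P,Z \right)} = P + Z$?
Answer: $0$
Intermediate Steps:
$\left(-5 + 5\right) 8 O{\left(43,8 \right)} = \left(-5 + 5\right) 8 \left(43 + 8\right) = 0 \cdot 8 \cdot 51 = 0 \cdot 51 = 0$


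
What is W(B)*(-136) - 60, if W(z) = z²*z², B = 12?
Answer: -2820156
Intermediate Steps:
W(z) = z⁴
W(B)*(-136) - 60 = 12⁴*(-136) - 60 = 20736*(-136) - 60 = -2820096 - 60 = -2820156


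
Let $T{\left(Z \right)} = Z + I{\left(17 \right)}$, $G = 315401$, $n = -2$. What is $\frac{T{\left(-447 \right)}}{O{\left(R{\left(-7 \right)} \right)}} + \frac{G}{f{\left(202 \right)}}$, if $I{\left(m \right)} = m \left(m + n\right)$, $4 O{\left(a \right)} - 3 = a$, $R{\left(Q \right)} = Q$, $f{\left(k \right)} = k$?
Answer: $\frac{354185}{202} \approx 1753.4$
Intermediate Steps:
$O{\left(a \right)} = \frac{3}{4} + \frac{a}{4}$
$I{\left(m \right)} = m \left(-2 + m\right)$ ($I{\left(m \right)} = m \left(m - 2\right) = m \left(-2 + m\right)$)
$T{\left(Z \right)} = 255 + Z$ ($T{\left(Z \right)} = Z + 17 \left(-2 + 17\right) = Z + 17 \cdot 15 = Z + 255 = 255 + Z$)
$\frac{T{\left(-447 \right)}}{O{\left(R{\left(-7 \right)} \right)}} + \frac{G}{f{\left(202 \right)}} = \frac{255 - 447}{\frac{3}{4} + \frac{1}{4} \left(-7\right)} + \frac{315401}{202} = - \frac{192}{\frac{3}{4} - \frac{7}{4}} + 315401 \cdot \frac{1}{202} = - \frac{192}{-1} + \frac{315401}{202} = \left(-192\right) \left(-1\right) + \frac{315401}{202} = 192 + \frac{315401}{202} = \frac{354185}{202}$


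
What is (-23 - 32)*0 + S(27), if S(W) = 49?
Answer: 49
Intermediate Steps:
(-23 - 32)*0 + S(27) = (-23 - 32)*0 + 49 = -55*0 + 49 = 0 + 49 = 49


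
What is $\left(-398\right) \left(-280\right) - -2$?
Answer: $111442$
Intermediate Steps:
$\left(-398\right) \left(-280\right) - -2 = 111440 + \left(-6 + 8\right) = 111440 + 2 = 111442$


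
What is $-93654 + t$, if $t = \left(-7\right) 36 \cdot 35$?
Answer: $-102474$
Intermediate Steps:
$t = -8820$ ($t = \left(-252\right) 35 = -8820$)
$-93654 + t = -93654 - 8820 = -102474$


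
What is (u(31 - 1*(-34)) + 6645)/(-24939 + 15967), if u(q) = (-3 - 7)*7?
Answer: -6575/8972 ≈ -0.73284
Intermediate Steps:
u(q) = -70 (u(q) = -10*7 = -70)
(u(31 - 1*(-34)) + 6645)/(-24939 + 15967) = (-70 + 6645)/(-24939 + 15967) = 6575/(-8972) = 6575*(-1/8972) = -6575/8972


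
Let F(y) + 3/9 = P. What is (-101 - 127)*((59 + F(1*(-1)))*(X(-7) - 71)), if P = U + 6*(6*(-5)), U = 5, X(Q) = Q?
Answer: -2068872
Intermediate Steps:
P = -175 (P = 5 + 6*(6*(-5)) = 5 + 6*(-30) = 5 - 180 = -175)
F(y) = -526/3 (F(y) = -1/3 - 175 = -526/3)
(-101 - 127)*((59 + F(1*(-1)))*(X(-7) - 71)) = (-101 - 127)*((59 - 526/3)*(-7 - 71)) = -(-26524)*(-78) = -228*9074 = -2068872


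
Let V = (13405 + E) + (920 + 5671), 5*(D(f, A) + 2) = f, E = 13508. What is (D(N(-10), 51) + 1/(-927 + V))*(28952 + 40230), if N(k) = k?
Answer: -9014898874/32577 ≈ -2.7673e+5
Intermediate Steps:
D(f, A) = -2 + f/5
V = 33504 (V = (13405 + 13508) + (920 + 5671) = 26913 + 6591 = 33504)
(D(N(-10), 51) + 1/(-927 + V))*(28952 + 40230) = ((-2 + (1/5)*(-10)) + 1/(-927 + 33504))*(28952 + 40230) = ((-2 - 2) + 1/32577)*69182 = (-4 + 1/32577)*69182 = -130307/32577*69182 = -9014898874/32577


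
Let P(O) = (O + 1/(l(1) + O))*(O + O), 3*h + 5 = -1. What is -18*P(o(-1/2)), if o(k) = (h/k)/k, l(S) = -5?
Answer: -30240/13 ≈ -2326.2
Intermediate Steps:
h = -2 (h = -5/3 + (⅓)*(-1) = -5/3 - ⅓ = -2)
o(k) = -2/k² (o(k) = (-2/k)/k = -2/k²)
P(O) = 2*O*(O + 1/(-5 + O)) (P(O) = (O + 1/(-5 + O))*(O + O) = (O + 1/(-5 + O))*(2*O) = 2*O*(O + 1/(-5 + O)))
-18*P(o(-1/2)) = -36*(-2/(-1/2)²)*(1 + (-2/(-1/2)²)² - (-10)/(-1/2)²)/(-5 - 2/(-1/2)²) = -36*(-2/(-1*½)²)*(1 + (-2/(-1*½)²)² - (-10)/(-1*½)²)/(-5 - 2/(-1*½)²) = -36*(-2/(-½)²)*(1 + (-2/(-½)²)² - (-10)/(-½)²)/(-5 - 2/(-½)²) = -36*(-2*4)*(1 + (-2*4)² - (-10)*4)/(-5 - 2*4) = -36*(-8)*(1 + (-8)² - 5*(-8))/(-5 - 8) = -36*(-8)*(1 + 64 + 40)/(-13) = -36*(-8)*(-1)*105/13 = -18*1680/13 = -30240/13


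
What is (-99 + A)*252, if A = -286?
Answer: -97020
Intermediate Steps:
(-99 + A)*252 = (-99 - 286)*252 = -385*252 = -97020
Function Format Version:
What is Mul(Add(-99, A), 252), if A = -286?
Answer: -97020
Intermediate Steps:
Mul(Add(-99, A), 252) = Mul(Add(-99, -286), 252) = Mul(-385, 252) = -97020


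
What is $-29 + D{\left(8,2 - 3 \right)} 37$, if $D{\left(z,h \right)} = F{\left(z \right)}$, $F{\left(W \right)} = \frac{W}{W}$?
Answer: $8$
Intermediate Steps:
$F{\left(W \right)} = 1$
$D{\left(z,h \right)} = 1$
$-29 + D{\left(8,2 - 3 \right)} 37 = -29 + 1 \cdot 37 = -29 + 37 = 8$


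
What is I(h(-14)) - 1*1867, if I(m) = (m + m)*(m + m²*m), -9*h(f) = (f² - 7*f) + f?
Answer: 12293571413/6561 ≈ 1.8737e+6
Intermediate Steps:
h(f) = -f²/9 + 2*f/3 (h(f) = -((f² - 7*f) + f)/9 = -(f² - 6*f)/9 = -f²/9 + 2*f/3)
I(m) = 2*m*(m + m³) (I(m) = (2*m)*(m + m³) = 2*m*(m + m³))
I(h(-14)) - 1*1867 = 2*((⅑)*(-14)*(6 - 1*(-14)))²*(1 + ((⅑)*(-14)*(6 - 1*(-14)))²) - 1*1867 = 2*((⅑)*(-14)*(6 + 14))²*(1 + ((⅑)*(-14)*(6 + 14))²) - 1867 = 2*((⅑)*(-14)*20)²*(1 + ((⅑)*(-14)*20)²) - 1867 = 2*(-280/9)²*(1 + (-280/9)²) - 1867 = 2*(78400/81)*(1 + 78400/81) - 1867 = 2*(78400/81)*(78481/81) - 1867 = 12305820800/6561 - 1867 = 12293571413/6561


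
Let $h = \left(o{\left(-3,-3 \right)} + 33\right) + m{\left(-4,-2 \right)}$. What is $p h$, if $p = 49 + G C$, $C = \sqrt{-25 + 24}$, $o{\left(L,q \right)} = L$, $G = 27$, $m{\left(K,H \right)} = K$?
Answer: $1274 + 702 i \approx 1274.0 + 702.0 i$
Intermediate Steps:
$C = i$ ($C = \sqrt{-1} = i \approx 1.0 i$)
$h = 26$ ($h = \left(-3 + 33\right) - 4 = 30 - 4 = 26$)
$p = 49 + 27 i \approx 49.0 + 27.0 i$
$p h = \left(49 + 27 i\right) 26 = 1274 + 702 i$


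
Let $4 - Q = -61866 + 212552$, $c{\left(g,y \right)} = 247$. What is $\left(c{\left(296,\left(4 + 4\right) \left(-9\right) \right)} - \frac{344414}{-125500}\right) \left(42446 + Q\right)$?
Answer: $- \frac{848107909926}{31375} \approx -2.7031 \cdot 10^{7}$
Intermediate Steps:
$Q = -150682$ ($Q = 4 - \left(-61866 + 212552\right) = 4 - 150686 = -150682$)
$\left(c{\left(296,\left(4 + 4\right) \left(-9\right) \right)} - \frac{344414}{-125500}\right) \left(42446 + Q\right) = \left(247 - \frac{344414}{-125500}\right) \left(42446 - 150682\right) = \left(247 - - \frac{172207}{62750}\right) \left(-108236\right) = \left(247 + \frac{172207}{62750}\right) \left(-108236\right) = \frac{15671457}{62750} \left(-108236\right) = - \frac{848107909926}{31375}$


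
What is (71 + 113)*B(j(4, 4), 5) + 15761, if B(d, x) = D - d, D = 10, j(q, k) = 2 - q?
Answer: 17969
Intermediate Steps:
B(d, x) = 10 - d
(71 + 113)*B(j(4, 4), 5) + 15761 = (71 + 113)*(10 - (2 - 1*4)) + 15761 = 184*(10 - (2 - 4)) + 15761 = 184*(10 - 1*(-2)) + 15761 = 184*(10 + 2) + 15761 = 184*12 + 15761 = 2208 + 15761 = 17969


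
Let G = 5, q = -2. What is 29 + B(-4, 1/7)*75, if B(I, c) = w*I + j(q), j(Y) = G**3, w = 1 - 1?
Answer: 9404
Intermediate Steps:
w = 0
j(Y) = 125 (j(Y) = 5**3 = 125)
B(I, c) = 125 (B(I, c) = 0*I + 125 = 0 + 125 = 125)
29 + B(-4, 1/7)*75 = 29 + 125*75 = 29 + 9375 = 9404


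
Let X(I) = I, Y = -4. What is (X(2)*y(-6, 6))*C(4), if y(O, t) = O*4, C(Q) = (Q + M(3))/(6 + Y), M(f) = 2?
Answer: -144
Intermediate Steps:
C(Q) = 1 + Q/2 (C(Q) = (Q + 2)/(6 - 4) = (2 + Q)/2 = (2 + Q)*(½) = 1 + Q/2)
y(O, t) = 4*O
(X(2)*y(-6, 6))*C(4) = (2*(4*(-6)))*(1 + (½)*4) = (2*(-24))*(1 + 2) = -48*3 = -144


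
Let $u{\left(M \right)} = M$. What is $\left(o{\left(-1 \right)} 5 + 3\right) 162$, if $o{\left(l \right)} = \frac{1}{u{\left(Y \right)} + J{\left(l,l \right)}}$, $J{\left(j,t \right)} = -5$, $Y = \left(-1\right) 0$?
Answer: $324$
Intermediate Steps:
$Y = 0$
$o{\left(l \right)} = - \frac{1}{5}$ ($o{\left(l \right)} = \frac{1}{0 - 5} = \frac{1}{-5} = - \frac{1}{5}$)
$\left(o{\left(-1 \right)} 5 + 3\right) 162 = \left(\left(- \frac{1}{5}\right) 5 + 3\right) 162 = \left(-1 + 3\right) 162 = 2 \cdot 162 = 324$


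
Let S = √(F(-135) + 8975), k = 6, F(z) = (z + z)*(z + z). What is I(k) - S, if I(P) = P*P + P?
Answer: 42 - 25*√131 ≈ -244.14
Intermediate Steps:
F(z) = 4*z² (F(z) = (2*z)*(2*z) = 4*z²)
S = 25*√131 (S = √(4*(-135)² + 8975) = √(4*18225 + 8975) = √(72900 + 8975) = √81875 = 25*√131 ≈ 286.14)
I(P) = P + P² (I(P) = P² + P = P + P²)
I(k) - S = 6*(1 + 6) - 25*√131 = 6*7 - 25*√131 = 42 - 25*√131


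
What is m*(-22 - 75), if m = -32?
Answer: 3104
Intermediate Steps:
m*(-22 - 75) = -32*(-22 - 75) = -32*(-97) = 3104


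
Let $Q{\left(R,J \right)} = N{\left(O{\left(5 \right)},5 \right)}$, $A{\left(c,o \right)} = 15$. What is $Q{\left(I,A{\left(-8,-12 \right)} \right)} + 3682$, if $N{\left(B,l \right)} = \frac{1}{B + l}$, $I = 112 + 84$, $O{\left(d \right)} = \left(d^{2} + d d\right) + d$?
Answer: $\frac{220921}{60} \approx 3682.0$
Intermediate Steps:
$O{\left(d \right)} = d + 2 d^{2}$ ($O{\left(d \right)} = \left(d^{2} + d^{2}\right) + d = 2 d^{2} + d = d + 2 d^{2}$)
$I = 196$
$Q{\left(R,J \right)} = \frac{1}{60}$ ($Q{\left(R,J \right)} = \frac{1}{5 \left(1 + 2 \cdot 5\right) + 5} = \frac{1}{5 \left(1 + 10\right) + 5} = \frac{1}{5 \cdot 11 + 5} = \frac{1}{55 + 5} = \frac{1}{60}$)
$Q{\left(I,A{\left(-8,-12 \right)} \right)} + 3682 = \frac{1}{60} + 3682 = \frac{220921}{60}$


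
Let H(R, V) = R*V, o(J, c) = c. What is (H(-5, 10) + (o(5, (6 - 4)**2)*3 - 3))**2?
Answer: 1681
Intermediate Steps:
(H(-5, 10) + (o(5, (6 - 4)**2)*3 - 3))**2 = (-5*10 + ((6 - 4)**2*3 - 3))**2 = (-50 + (2**2*3 - 3))**2 = (-50 + (4*3 - 3))**2 = (-50 + (12 - 3))**2 = (-50 + 9)**2 = (-41)**2 = 1681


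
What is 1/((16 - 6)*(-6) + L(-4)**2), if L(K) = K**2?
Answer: 1/196 ≈ 0.0051020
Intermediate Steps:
1/((16 - 6)*(-6) + L(-4)**2) = 1/((16 - 6)*(-6) + ((-4)**2)**2) = 1/(10*(-6) + 16**2) = 1/(-60 + 256) = 1/196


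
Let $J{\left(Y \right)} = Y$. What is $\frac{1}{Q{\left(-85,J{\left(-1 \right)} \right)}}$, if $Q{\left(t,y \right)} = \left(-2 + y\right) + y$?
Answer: $- \frac{1}{4} \approx -0.25$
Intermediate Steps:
$Q{\left(t,y \right)} = -2 + 2 y$
$\frac{1}{Q{\left(-85,J{\left(-1 \right)} \right)}} = \frac{1}{-2 + 2 \left(-1\right)} = \frac{1}{-2 - 2} = \frac{1}{-4} = - \frac{1}{4}$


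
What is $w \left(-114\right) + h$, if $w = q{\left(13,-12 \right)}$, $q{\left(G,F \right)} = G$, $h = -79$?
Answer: $-1561$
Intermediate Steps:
$w = 13$
$w \left(-114\right) + h = 13 \left(-114\right) - 79 = -1482 - 79 = -1561$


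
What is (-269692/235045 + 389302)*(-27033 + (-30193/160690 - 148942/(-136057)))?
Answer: -27039321756636666889542039/2569394338759925 ≈ -1.0524e+10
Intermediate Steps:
(-269692/235045 + 389302)*(-27033 + (-30193/160690 - 148942/(-136057))) = (-269692*1/235045 + 389302)*(-27033 + (-30193*1/160690 - 148942*(-1/136057))) = (-269692/235045 + 389302)*(-27033 + (-30193/160690 + 148942/136057)) = 91503218898*(-27033 + 19825520979/21862999330)/235045 = (91503218898/235045)*(-591002635366911/21862999330) = -27039321756636666889542039/2569394338759925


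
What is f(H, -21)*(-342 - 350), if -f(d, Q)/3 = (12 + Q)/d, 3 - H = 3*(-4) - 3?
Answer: -1038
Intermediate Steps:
H = 18 (H = 3 - (3*(-4) - 3) = 3 - (-12 - 3) = 3 - 1*(-15) = 3 + 15 = 18)
f(d, Q) = -3*(12 + Q)/d
f(H, -21)*(-342 - 350) = (3*(-12 - 1*(-21))/18)*(-342 - 350) = (3*(1/18)*(-12 + 21))*(-692) = (3*(1/18)*9)*(-692) = (3/2)*(-692) = -1038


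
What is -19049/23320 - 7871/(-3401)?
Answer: 118766071/79311320 ≈ 1.4975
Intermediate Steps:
-19049/23320 - 7871/(-3401) = -19049*1/23320 - 7871*(-1/3401) = -19049/23320 + 7871/3401 = 118766071/79311320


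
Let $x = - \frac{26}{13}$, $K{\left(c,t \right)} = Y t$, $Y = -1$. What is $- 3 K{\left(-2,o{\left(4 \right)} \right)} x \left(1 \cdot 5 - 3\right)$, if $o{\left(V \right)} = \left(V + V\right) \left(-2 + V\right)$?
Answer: $-192$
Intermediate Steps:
$o{\left(V \right)} = 2 V \left(-2 + V\right)$
$K{\left(c,t \right)} = - t$
$x = -2$ ($x = \left(-26\right) \frac{1}{13} = -2$)
$- 3 K{\left(-2,o{\left(4 \right)} \right)} x \left(1 \cdot 5 - 3\right) = - 3 \left(- 2 \cdot 4 \left(-2 + 4\right)\right) \left(-2\right) \left(1 \cdot 5 - 3\right) = - 3 \left(- 2 \cdot 4 \cdot 2\right) \left(-2\right) \left(5 - 3\right) = - 3 \left(\left(-1\right) 16\right) \left(-2\right) 2 = \left(-3\right) \left(-16\right) \left(-2\right) 2 = 48 \left(-2\right) 2 = \left(-96\right) 2 = -192$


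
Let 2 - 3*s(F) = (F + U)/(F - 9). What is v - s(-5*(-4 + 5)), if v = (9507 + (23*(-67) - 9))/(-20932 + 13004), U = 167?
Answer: -920257/166488 ≈ -5.5275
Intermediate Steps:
s(F) = ⅔ - (167 + F)/(3*(-9 + F)) (s(F) = ⅔ - (F + 167)/(3*(F - 9)) = ⅔ - (167 + F)/(3*(-9 + F)))
v = -7957/7928 (v = (9507 + (-1541 - 9))/(-7928) = (9507 - 1550)*(-1/7928) = 7957*(-1/7928) = -7957/7928 ≈ -1.0037)
v - s(-5*(-4 + 5)) = -7957/7928 - (-185 - 5*(-4 + 5))/(3*(-9 - 5*(-4 + 5))) = -7957/7928 - (-185 - 5*1)/(3*(-9 - 5*1)) = -7957/7928 - (-185 - 5)/(3*(-9 - 5)) = -7957/7928 - (-190)/(3*(-14)) = -7957/7928 - (-1)*(-190)/(3*14) = -7957/7928 - 1*95/21 = -7957/7928 - 95/21 = -920257/166488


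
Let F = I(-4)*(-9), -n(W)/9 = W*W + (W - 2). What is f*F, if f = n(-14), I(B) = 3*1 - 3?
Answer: 0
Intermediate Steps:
I(B) = 0 (I(B) = 3 - 3 = 0)
n(W) = 18 - 9*W - 9*W**2 (n(W) = -9*(W*W + (W - 2)) = -9*(W**2 + (-2 + W)) = -9*(-2 + W + W**2) = 18 - 9*W - 9*W**2)
f = -1620 (f = 18 - 9*(-14) - 9*(-14)**2 = 18 + 126 - 9*196 = 18 + 126 - 1764 = -1620)
F = 0 (F = 0*(-9) = 0)
f*F = -1620*0 = 0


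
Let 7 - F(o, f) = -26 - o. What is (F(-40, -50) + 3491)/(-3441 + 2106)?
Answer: -3484/1335 ≈ -2.6097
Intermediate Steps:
F(o, f) = 33 + o (F(o, f) = 7 - (-26 - o) = 7 + (26 + o) = 33 + o)
(F(-40, -50) + 3491)/(-3441 + 2106) = ((33 - 40) + 3491)/(-3441 + 2106) = (-7 + 3491)/(-1335) = 3484*(-1/1335) = -3484/1335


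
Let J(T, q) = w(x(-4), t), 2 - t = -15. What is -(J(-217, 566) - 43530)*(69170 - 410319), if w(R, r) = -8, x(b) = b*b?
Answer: -14852945162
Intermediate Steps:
t = 17 (t = 2 - 1*(-15) = 2 + 15 = 17)
x(b) = b²
J(T, q) = -8
-(J(-217, 566) - 43530)*(69170 - 410319) = -(-8 - 43530)*(69170 - 410319) = -(-43538)*(-341149) = -1*14852945162 = -14852945162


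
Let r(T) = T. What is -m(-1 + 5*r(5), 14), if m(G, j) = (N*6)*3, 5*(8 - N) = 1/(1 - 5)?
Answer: -1449/10 ≈ -144.90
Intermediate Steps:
N = 161/20 (N = 8 - 1/(5*(1 - 5)) = 8 - 1/5/(-4) = 8 - 1/5*(-1/4) = 8 + 1/20 = 161/20 ≈ 8.0500)
m(G, j) = 1449/10 (m(G, j) = ((161/20)*6)*3 = (483/10)*3 = 1449/10)
-m(-1 + 5*r(5), 14) = -1*1449/10 = -1449/10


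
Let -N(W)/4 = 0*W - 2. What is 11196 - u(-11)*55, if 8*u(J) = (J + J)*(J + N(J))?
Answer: 42969/4 ≈ 10742.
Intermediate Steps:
N(W) = 8 (N(W) = -4*(0*W - 2) = -4*(0 - 2) = -4*(-2) = 8)
u(J) = J*(8 + J)/4 (u(J) = ((J + J)*(J + 8))/8 = ((2*J)*(8 + J))/8 = (2*J*(8 + J))/8 = J*(8 + J)/4)
11196 - u(-11)*55 = 11196 - (1/4)*(-11)*(8 - 11)*55 = 11196 - (1/4)*(-11)*(-3)*55 = 11196 - 33*55/4 = 11196 - 1*1815/4 = 11196 - 1815/4 = 42969/4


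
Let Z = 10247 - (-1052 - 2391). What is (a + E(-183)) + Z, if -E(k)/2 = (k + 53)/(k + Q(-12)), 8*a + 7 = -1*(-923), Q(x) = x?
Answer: 82819/6 ≈ 13803.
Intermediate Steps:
a = 229/2 (a = -7/8 + (-1*(-923))/8 = -7/8 + (⅛)*923 = -7/8 + 923/8 = 229/2 ≈ 114.50)
E(k) = -2*(53 + k)/(-12 + k) (E(k) = -2*(k + 53)/(k - 12) = -2*(53 + k)/(-12 + k))
Z = 13690 (Z = 10247 - 1*(-3443) = 10247 + 3443 = 13690)
(a + E(-183)) + Z = (229/2 + 2*(-53 - 1*(-183))/(-12 - 183)) + 13690 = (229/2 + 2*(-53 + 183)/(-195)) + 13690 = (229/2 + 2*(-1/195)*130) + 13690 = (229/2 - 4/3) + 13690 = 679/6 + 13690 = 82819/6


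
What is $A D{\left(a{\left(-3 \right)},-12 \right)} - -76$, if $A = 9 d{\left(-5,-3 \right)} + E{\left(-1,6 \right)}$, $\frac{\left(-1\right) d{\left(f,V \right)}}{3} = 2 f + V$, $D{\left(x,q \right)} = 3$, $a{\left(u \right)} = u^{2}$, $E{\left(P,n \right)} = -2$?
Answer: $1123$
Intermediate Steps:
$d{\left(f,V \right)} = - 6 f - 3 V$ ($d{\left(f,V \right)} = - 3 \left(2 f + V\right) = - 3 \left(V + 2 f\right) = - 6 f - 3 V$)
$A = 349$ ($A = 9 \left(\left(-6\right) \left(-5\right) - -9\right) - 2 = 9 \left(30 + 9\right) - 2 = 9 \cdot 39 - 2 = 351 - 2 = 349$)
$A D{\left(a{\left(-3 \right)},-12 \right)} - -76 = 349 \cdot 3 - -76 = 1047 + \left(-164 + 240\right) = 1047 + 76 = 1123$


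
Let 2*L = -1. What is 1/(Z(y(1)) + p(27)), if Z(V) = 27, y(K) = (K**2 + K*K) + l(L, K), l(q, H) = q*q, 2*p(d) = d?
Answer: 2/81 ≈ 0.024691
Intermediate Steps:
L = -1/2 (L = (1/2)*(-1) = -1/2 ≈ -0.50000)
p(d) = d/2
l(q, H) = q**2
y(K) = 1/4 + 2*K**2 (y(K) = (K**2 + K*K) + (-1/2)**2 = (K**2 + K**2) + 1/4 = 2*K**2 + 1/4 = 1/4 + 2*K**2)
1/(Z(y(1)) + p(27)) = 1/(27 + (1/2)*27) = 1/(27 + 27/2) = 1/(81/2) = 2/81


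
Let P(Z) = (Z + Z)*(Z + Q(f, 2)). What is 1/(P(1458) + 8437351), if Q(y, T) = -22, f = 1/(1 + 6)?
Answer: 1/12624727 ≈ 7.9210e-8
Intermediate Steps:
f = ⅐ (f = 1/7 = ⅐ ≈ 0.14286)
P(Z) = 2*Z*(-22 + Z) (P(Z) = (Z + Z)*(Z - 22) = (2*Z)*(-22 + Z) = 2*Z*(-22 + Z))
1/(P(1458) + 8437351) = 1/(2*1458*(-22 + 1458) + 8437351) = 1/(2*1458*1436 + 8437351) = 1/(4187376 + 8437351) = 1/12624727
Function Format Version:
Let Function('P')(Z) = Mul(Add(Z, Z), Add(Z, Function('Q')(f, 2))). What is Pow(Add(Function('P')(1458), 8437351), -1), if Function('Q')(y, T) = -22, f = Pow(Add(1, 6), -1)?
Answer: Rational(1, 12624727) ≈ 7.9210e-8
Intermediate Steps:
f = Rational(1, 7) (f = Pow(7, -1) = Rational(1, 7) ≈ 0.14286)
Function('P')(Z) = Mul(2, Z, Add(-22, Z)) (Function('P')(Z) = Mul(Add(Z, Z), Add(Z, -22)) = Mul(Mul(2, Z), Add(-22, Z)) = Mul(2, Z, Add(-22, Z)))
Pow(Add(Function('P')(1458), 8437351), -1) = Pow(Add(Mul(2, 1458, Add(-22, 1458)), 8437351), -1) = Pow(Add(Mul(2, 1458, 1436), 8437351), -1) = Pow(Add(4187376, 8437351), -1) = Pow(12624727, -1) = Rational(1, 12624727)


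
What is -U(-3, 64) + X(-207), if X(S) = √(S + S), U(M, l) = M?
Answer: 3 + 3*I*√46 ≈ 3.0 + 20.347*I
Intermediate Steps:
X(S) = √2*√S (X(S) = √(2*S) = √2*√S)
-U(-3, 64) + X(-207) = -1*(-3) + √2*√(-207) = 3 + √2*(3*I*√23) = 3 + 3*I*√46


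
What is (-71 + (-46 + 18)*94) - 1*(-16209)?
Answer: 13506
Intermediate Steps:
(-71 + (-46 + 18)*94) - 1*(-16209) = (-71 - 28*94) + 16209 = (-71 - 2632) + 16209 = -2703 + 16209 = 13506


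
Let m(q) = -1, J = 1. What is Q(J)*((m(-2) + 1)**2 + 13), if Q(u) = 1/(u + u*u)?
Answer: 13/2 ≈ 6.5000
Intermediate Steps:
Q(u) = 1/(u + u**2)
Q(J)*((m(-2) + 1)**2 + 13) = (1/(1*(1 + 1)))*((-1 + 1)**2 + 13) = (1/2)*(0**2 + 13) = (1*(1/2))*(0 + 13) = (1/2)*13 = 13/2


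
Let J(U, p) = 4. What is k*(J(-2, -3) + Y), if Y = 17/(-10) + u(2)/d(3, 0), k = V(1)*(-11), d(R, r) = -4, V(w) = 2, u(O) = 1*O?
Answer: -198/5 ≈ -39.600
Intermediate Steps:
u(O) = O
k = -22 (k = 2*(-11) = -22)
Y = -11/5 (Y = 17/(-10) + 2/(-4) = 17*(-⅒) + 2*(-¼) = -17/10 - ½ = -11/5 ≈ -2.2000)
k*(J(-2, -3) + Y) = -22*(4 - 11/5) = -22*9/5 = -198/5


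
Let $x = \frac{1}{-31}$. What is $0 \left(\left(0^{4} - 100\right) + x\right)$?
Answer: $0$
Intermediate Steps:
$x = - \frac{1}{31} \approx -0.032258$
$0 \left(\left(0^{4} - 100\right) + x\right) = 0 \left(\left(0^{4} - 100\right) - \frac{1}{31}\right) = 0 \left(\left(0 - 100\right) - \frac{1}{31}\right) = 0 \left(-100 - \frac{1}{31}\right) = 0 \left(- \frac{3101}{31}\right) = 0$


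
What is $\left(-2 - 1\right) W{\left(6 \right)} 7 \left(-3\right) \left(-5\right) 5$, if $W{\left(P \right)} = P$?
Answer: $-9450$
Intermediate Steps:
$\left(-2 - 1\right) W{\left(6 \right)} 7 \left(-3\right) \left(-5\right) 5 = \left(-2 - 1\right) 6 \cdot 7 \left(-3\right) \left(-5\right) 5 = \left(-3\right) 6 \cdot 7 \cdot 15 \cdot 5 = \left(-18\right) 7 \cdot 75 = \left(-126\right) 75 = -9450$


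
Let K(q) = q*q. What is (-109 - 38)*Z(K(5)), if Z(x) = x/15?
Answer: -245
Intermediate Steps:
K(q) = q²
Z(x) = x/15 (Z(x) = x*(1/15) = x/15)
(-109 - 38)*Z(K(5)) = (-109 - 38)*((1/15)*5²) = -49*25/5 = -147*5/3 = -245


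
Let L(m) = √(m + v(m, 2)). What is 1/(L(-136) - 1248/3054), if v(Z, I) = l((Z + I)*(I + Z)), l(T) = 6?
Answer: -4072/1297069 - 259081*I*√130/33723794 ≈ -0.0031394 - 0.087593*I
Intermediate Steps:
v(Z, I) = 6
L(m) = √(6 + m) (L(m) = √(m + 6) = √(6 + m))
1/(L(-136) - 1248/3054) = 1/(√(6 - 136) - 1248/3054) = 1/(√(-130) - 1248*1/3054) = 1/(I*√130 - 208/509) = 1/(-208/509 + I*√130)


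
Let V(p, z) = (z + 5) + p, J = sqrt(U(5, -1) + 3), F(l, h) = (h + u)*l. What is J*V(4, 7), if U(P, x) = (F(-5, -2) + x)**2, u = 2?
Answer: 32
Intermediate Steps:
F(l, h) = l*(2 + h) (F(l, h) = (h + 2)*l = (2 + h)*l = l*(2 + h))
U(P, x) = x**2 (U(P, x) = (-5*(2 - 2) + x)**2 = (-5*0 + x)**2 = (0 + x)**2 = x**2)
J = 2 (J = sqrt((-1)**2 + 3) = sqrt(1 + 3) = sqrt(4) = 2)
V(p, z) = 5 + p + z (V(p, z) = (5 + z) + p = 5 + p + z)
J*V(4, 7) = 2*(5 + 4 + 7) = 2*16 = 32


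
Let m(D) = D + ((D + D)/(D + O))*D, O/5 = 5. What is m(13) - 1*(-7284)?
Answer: 138812/19 ≈ 7305.9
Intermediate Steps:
O = 25 (O = 5*5 = 25)
m(D) = D + 2*D²/(25 + D) (m(D) = D + ((D + D)/(D + 25))*D = D + ((2*D)/(25 + D))*D = D + (2*D/(25 + D))*D = D + 2*D²/(25 + D))
m(13) - 1*(-7284) = 13*(25 + 3*13)/(25 + 13) - 1*(-7284) = 13*(25 + 39)/38 + 7284 = 13*(1/38)*64 + 7284 = 416/19 + 7284 = 138812/19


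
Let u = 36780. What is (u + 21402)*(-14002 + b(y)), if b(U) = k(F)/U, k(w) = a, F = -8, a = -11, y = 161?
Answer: -131161602606/161 ≈ -8.1467e+8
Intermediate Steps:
k(w) = -11
b(U) = -11/U
(u + 21402)*(-14002 + b(y)) = (36780 + 21402)*(-14002 - 11/161) = 58182*(-14002 - 11*1/161) = 58182*(-14002 - 11/161) = 58182*(-2254333/161) = -131161602606/161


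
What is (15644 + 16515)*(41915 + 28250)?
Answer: 2256436235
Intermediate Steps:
(15644 + 16515)*(41915 + 28250) = 32159*70165 = 2256436235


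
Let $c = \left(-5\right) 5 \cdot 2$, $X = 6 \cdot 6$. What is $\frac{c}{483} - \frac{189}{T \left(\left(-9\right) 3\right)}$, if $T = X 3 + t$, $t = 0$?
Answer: $- \frac{673}{17388} \approx -0.038705$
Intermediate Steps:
$X = 36$
$T = 108$ ($T = 36 \cdot 3 + 0 = 108 + 0 = 108$)
$c = -50$ ($c = \left(-25\right) 2 = -50$)
$\frac{c}{483} - \frac{189}{T \left(\left(-9\right) 3\right)} = - \frac{50}{483} - \frac{189}{108 \left(\left(-9\right) 3\right)} = \left(-50\right) \frac{1}{483} - \frac{189}{108 \left(-27\right)} = - \frac{50}{483} - \frac{189}{-2916} = - \frac{50}{483} - - \frac{7}{108} = - \frac{50}{483} + \frac{7}{108} = - \frac{673}{17388}$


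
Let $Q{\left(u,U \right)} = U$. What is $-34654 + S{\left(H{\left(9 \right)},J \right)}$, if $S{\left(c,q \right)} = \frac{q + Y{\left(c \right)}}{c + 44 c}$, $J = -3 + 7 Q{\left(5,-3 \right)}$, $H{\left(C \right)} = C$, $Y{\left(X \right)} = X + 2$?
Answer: $- \frac{14034883}{405} \approx -34654.0$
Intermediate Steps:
$Y{\left(X \right)} = 2 + X$
$J = -24$ ($J = -3 + 7 \left(-3\right) = -3 - 21 = -24$)
$S{\left(c,q \right)} = \frac{2 + c + q}{45 c}$ ($S{\left(c,q \right)} = \frac{q + \left(2 + c\right)}{c + 44 c} = \frac{2 + c + q}{45 c}$)
$-34654 + S{\left(H{\left(9 \right)},J \right)} = -34654 + \frac{2 + 9 - 24}{45 \cdot 9} = -34654 + \frac{1}{45} \cdot \frac{1}{9} \left(-13\right) = -34654 - \frac{13}{405} = - \frac{14034883}{405}$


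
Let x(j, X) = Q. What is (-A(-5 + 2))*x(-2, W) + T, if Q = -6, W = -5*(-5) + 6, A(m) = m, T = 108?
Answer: 90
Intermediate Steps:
W = 31 (W = 25 + 6 = 31)
x(j, X) = -6
(-A(-5 + 2))*x(-2, W) + T = -(-5 + 2)*(-6) + 108 = -1*(-3)*(-6) + 108 = 3*(-6) + 108 = -18 + 108 = 90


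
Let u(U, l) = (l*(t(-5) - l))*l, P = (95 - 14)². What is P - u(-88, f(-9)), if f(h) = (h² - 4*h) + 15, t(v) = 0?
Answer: 2306529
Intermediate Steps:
f(h) = 15 + h² - 4*h
P = 6561 (P = 81² = 6561)
u(U, l) = -l³ (u(U, l) = (l*(0 - l))*l = (l*(-l))*l = (-l²)*l = -l³)
P - u(-88, f(-9)) = 6561 - (-1)*(15 + (-9)² - 4*(-9))³ = 6561 - (-1)*(15 + 81 + 36)³ = 6561 - (-1)*132³ = 6561 - (-1)*2299968 = 6561 - 1*(-2299968) = 6561 + 2299968 = 2306529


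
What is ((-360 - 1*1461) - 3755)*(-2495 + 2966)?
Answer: -2626296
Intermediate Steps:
((-360 - 1*1461) - 3755)*(-2495 + 2966) = ((-360 - 1461) - 3755)*471 = (-1821 - 3755)*471 = -5576*471 = -2626296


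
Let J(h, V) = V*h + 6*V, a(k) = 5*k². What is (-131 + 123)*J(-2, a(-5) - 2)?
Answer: -3936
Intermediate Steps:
J(h, V) = 6*V + V*h
(-131 + 123)*J(-2, a(-5) - 2) = (-131 + 123)*((5*(-5)² - 2)*(6 - 2)) = -8*(5*25 - 2)*4 = -8*(125 - 2)*4 = -984*4 = -8*492 = -3936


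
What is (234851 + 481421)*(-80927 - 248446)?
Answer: -235920657456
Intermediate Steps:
(234851 + 481421)*(-80927 - 248446) = 716272*(-329373) = -235920657456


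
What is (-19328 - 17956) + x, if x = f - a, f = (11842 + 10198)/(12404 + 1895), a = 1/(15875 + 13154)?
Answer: -15475414372703/415085671 ≈ -37282.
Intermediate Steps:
a = 1/29029 ≈ 3.4448e-5
f = 22040/14299 ≈ 1.5414
x = 639784861/415085671 (x = 22040/14299 - 1*1/29029 = 22040/14299 - 1/29029 = 639784861/415085671 ≈ 1.5413)
(-19328 - 17956) + x = (-19328 - 17956) + 639784861/415085671 = -37284 + 639784861/415085671 = -15475414372703/415085671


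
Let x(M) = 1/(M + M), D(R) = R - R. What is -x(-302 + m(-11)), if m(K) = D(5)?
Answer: 1/604 ≈ 0.0016556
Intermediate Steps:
D(R) = 0
m(K) = 0
x(M) = 1/(2*M)
-x(-302 + m(-11)) = -1/(2*(-302 + 0)) = -1/(2*(-302)) = -(-1)/(2*302) = -1*(-1/604) = 1/604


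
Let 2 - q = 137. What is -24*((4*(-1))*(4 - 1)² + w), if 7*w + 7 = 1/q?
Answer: 279728/315 ≈ 888.03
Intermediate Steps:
q = -135 (q = 2 - 1*137 = 2 - 137 = -135)
w = -946/945 (w = -1 + (1/(-135))/7 = -1 + (1*(-1/135))/7 = -1 + (⅐)*(-1/135) = -1 - 1/945 = -946/945 ≈ -1.0011)
-24*((4*(-1))*(4 - 1)² + w) = -24*((4*(-1))*(4 - 1)² - 946/945) = -24*(-4*3² - 946/945) = -24*(-4*9 - 946/945) = -24*(-36 - 946/945) = -24*(-34966/945) = 279728/315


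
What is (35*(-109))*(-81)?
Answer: 309015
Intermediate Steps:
(35*(-109))*(-81) = -3815*(-81) = 309015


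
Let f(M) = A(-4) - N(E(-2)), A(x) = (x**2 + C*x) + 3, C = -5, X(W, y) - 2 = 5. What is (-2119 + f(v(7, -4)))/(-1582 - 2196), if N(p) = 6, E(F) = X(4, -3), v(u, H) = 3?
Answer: 1043/1889 ≈ 0.55214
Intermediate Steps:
X(W, y) = 7 (X(W, y) = 2 + 5 = 7)
E(F) = 7
A(x) = 3 + x**2 - 5*x (A(x) = (x**2 - 5*x) + 3 = 3 + x**2 - 5*x)
f(M) = 33 (f(M) = (3 + (-4)**2 - 5*(-4)) - 1*6 = (3 + 16 + 20) - 6 = 39 - 6 = 33)
(-2119 + f(v(7, -4)))/(-1582 - 2196) = (-2119 + 33)/(-1582 - 2196) = -2086/(-3778) = -2086*(-1/3778) = 1043/1889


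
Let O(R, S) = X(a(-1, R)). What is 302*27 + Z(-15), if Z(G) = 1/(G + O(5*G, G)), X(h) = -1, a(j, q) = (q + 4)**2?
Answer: 130463/16 ≈ 8153.9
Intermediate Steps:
a(j, q) = (4 + q)**2
O(R, S) = -1
Z(G) = 1/(-1 + G) (Z(G) = 1/(G - 1) = 1/(-1 + G))
302*27 + Z(-15) = 302*27 + 1/(-1 - 15) = 8154 + 1/(-16) = 8154 - 1/16 = 130463/16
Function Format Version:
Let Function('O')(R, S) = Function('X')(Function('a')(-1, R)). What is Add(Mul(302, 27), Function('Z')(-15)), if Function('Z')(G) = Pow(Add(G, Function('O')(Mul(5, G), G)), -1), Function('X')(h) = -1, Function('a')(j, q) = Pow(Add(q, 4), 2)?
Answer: Rational(130463, 16) ≈ 8153.9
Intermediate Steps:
Function('a')(j, q) = Pow(Add(4, q), 2)
Function('O')(R, S) = -1
Function('Z')(G) = Pow(Add(-1, G), -1) (Function('Z')(G) = Pow(Add(G, -1), -1) = Pow(Add(-1, G), -1))
Add(Mul(302, 27), Function('Z')(-15)) = Add(Mul(302, 27), Pow(Add(-1, -15), -1)) = Add(8154, Pow(-16, -1)) = Add(8154, Rational(-1, 16)) = Rational(130463, 16)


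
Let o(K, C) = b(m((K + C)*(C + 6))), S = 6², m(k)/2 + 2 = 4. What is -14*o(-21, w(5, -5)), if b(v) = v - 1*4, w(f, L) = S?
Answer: 0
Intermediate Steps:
m(k) = 4 (m(k) = -4 + 2*4 = -4 + 8 = 4)
S = 36
w(f, L) = 36
b(v) = -4 + v (b(v) = v - 4 = -4 + v)
o(K, C) = 0 (o(K, C) = -4 + 4 = 0)
-14*o(-21, w(5, -5)) = -14*0 = 0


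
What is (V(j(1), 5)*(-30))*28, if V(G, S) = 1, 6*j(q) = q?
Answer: -840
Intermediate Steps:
j(q) = q/6
(V(j(1), 5)*(-30))*28 = (1*(-30))*28 = -30*28 = -840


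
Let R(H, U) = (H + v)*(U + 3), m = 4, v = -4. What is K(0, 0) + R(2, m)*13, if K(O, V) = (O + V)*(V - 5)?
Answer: -182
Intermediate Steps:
K(O, V) = (-5 + V)*(O + V) (K(O, V) = (O + V)*(-5 + V) = (-5 + V)*(O + V))
R(H, U) = (-4 + H)*(3 + U) (R(H, U) = (H - 4)*(U + 3) = (-4 + H)*(3 + U))
K(0, 0) + R(2, m)*13 = (0² - 5*0 - 5*0 + 0*0) + (-12 - 4*4 + 3*2 + 2*4)*13 = (0 + 0 + 0 + 0) + (-12 - 16 + 6 + 8)*13 = 0 - 14*13 = 0 - 182 = -182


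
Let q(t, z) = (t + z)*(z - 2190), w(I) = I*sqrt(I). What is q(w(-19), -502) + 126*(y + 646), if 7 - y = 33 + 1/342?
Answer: 27160569/19 + 51148*I*sqrt(19) ≈ 1.4295e+6 + 2.2295e+5*I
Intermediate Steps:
y = -8893/342 (y = 7 - (33 + 1/342) = 7 - 1*11287/342 = 7 - 11287/342 = -8893/342 ≈ -26.003)
w(I) = I**(3/2)
q(t, z) = (-2190 + z)*(t + z) (q(t, z) = (t + z)*(-2190 + z) = (-2190 + z)*(t + z))
q(w(-19), -502) + 126*(y + 646) = ((-502)**2 - (-41610)*I*sqrt(19) - 2190*(-502) + (-19)**(3/2)*(-502)) + 126*(-8893/342 + 646) = (252004 - (-41610)*I*sqrt(19) + 1099380 - 19*I*sqrt(19)*(-502)) + 126*(212039/342) = (252004 + 41610*I*sqrt(19) + 1099380 + 9538*I*sqrt(19)) + 1484273/19 = (1351384 + 51148*I*sqrt(19)) + 1484273/19 = 27160569/19 + 51148*I*sqrt(19)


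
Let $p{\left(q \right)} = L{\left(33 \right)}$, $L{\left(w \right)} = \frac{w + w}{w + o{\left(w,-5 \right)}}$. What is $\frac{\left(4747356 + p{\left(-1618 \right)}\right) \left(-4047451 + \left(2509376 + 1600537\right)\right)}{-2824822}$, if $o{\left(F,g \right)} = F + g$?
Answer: $- \frac{1292021035806}{12308153} \approx -1.0497 \cdot 10^{5}$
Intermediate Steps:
$L{\left(w \right)} = \frac{2 w}{-5 + 2 w}$ ($L{\left(w \right)} = \frac{w + w}{w + \left(w - 5\right)} = \frac{2 w}{w + \left(-5 + w\right)} = \frac{2 w}{-5 + 2 w}$)
$p{\left(q \right)} = \frac{66}{61}$ ($p{\left(q \right)} = 2 \cdot 33 \frac{1}{-5 + 2 \cdot 33} = 2 \cdot 33 \frac{1}{-5 + 66} = 2 \cdot 33 \cdot \frac{1}{61} = \frac{66}{61}$)
$\frac{\left(4747356 + p{\left(-1618 \right)}\right) \left(-4047451 + \left(2509376 + 1600537\right)\right)}{-2824822} = \frac{\left(4747356 + \frac{66}{61}\right) \left(-4047451 + \left(2509376 + 1600537\right)\right)}{-2824822} = \frac{289588782 \left(-4047451 + 4109913\right)}{61} \left(- \frac{1}{2824822}\right) = \frac{289588782}{61} \cdot 62462 \left(- \frac{1}{2824822}\right) = \frac{18088294501284}{61} \left(- \frac{1}{2824822}\right) = - \frac{1292021035806}{12308153}$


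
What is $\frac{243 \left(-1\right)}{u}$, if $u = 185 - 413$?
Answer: $\frac{81}{76} \approx 1.0658$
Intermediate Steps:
$u = -228$ ($u = 185 - 413 = -228$)
$\frac{243 \left(-1\right)}{u} = \frac{243 \left(-1\right)}{-228} = \left(-243\right) \left(- \frac{1}{228}\right) = \frac{81}{76}$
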